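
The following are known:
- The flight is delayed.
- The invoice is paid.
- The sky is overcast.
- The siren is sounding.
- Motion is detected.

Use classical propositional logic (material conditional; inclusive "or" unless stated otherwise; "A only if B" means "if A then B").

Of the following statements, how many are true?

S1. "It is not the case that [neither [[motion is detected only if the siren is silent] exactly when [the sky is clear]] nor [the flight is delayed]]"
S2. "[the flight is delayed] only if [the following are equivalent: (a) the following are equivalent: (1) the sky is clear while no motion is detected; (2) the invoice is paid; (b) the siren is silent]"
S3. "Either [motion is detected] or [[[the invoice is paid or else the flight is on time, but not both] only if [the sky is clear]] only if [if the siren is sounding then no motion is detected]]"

3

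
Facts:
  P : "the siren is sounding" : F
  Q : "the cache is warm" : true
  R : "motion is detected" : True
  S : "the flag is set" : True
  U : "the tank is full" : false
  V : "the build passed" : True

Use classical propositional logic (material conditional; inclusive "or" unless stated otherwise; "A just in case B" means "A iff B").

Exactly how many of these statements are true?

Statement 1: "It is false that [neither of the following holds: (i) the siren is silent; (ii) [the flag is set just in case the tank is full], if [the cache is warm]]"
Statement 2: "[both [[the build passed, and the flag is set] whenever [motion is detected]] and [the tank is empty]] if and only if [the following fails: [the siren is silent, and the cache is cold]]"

Statement 1: Parsed as not (not P nor (Q -> (S iff U)))

not P = not False = True
S iff U = True iff False = False
Q -> (S iff U) = True -> False = False
not P nor (Q -> (S iff U)) = True nor False = False
not (not P nor (Q -> (S iff U))) = not False = True
Hence Statement 1 is true.

Statement 2: Parsed as ((R -> (V and S)) and not U) iff not (not P and not Q)

V and S = True and True = True
R -> (V and S) = True -> True = True
not U = not False = True
(R -> (V and S)) and not U = True and True = True
not P = not False = True
not Q = not True = False
not P and not Q = True and False = False
not (not P and not Q) = not False = True
((R -> (V and S)) and not U) iff not (not P and not Q) = True iff True = True
Thus Statement 2 is true.

Count: 2.

2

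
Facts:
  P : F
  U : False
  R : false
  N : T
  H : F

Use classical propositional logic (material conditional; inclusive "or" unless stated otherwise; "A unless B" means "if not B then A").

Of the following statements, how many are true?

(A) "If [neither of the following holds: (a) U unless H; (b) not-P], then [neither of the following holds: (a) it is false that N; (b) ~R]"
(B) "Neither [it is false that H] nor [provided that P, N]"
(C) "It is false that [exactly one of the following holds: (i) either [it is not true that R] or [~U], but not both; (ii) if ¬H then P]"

2

(A): Formalization: ((U ∨ H) ↓ ¬P) → (¬N ↓ ¬R)

U ∨ H = F ∨ F = F
¬P = ¬F = T
(U ∨ H) ↓ ¬P = F ↓ T = F
¬N = ¬T = F
¬R = ¬F = T
¬N ↓ ¬R = F ↓ T = F
((U ∨ H) ↓ ¬P) → (¬N ↓ ¬R) = F → F = T
So (A) is true.

(B): In symbols: ¬H ↓ (P → N)

¬H = ¬F = T
P → N = F → T = T
¬H ↓ (P → N) = T ↓ T = F
Hence (B) is false.

(C): This is ¬((¬R ⊕ ¬U) ⊕ (¬H → P)).

¬R = ¬F = T
¬U = ¬F = T
¬R ⊕ ¬U = T ⊕ T = F
¬H = ¬F = T
¬H → P = T → F = F
(¬R ⊕ ¬U) ⊕ (¬H → P) = F ⊕ F = F
¬((¬R ⊕ ¬U) ⊕ (¬H → P)) = ¬F = T
Thus (C) is true.

Count: 2.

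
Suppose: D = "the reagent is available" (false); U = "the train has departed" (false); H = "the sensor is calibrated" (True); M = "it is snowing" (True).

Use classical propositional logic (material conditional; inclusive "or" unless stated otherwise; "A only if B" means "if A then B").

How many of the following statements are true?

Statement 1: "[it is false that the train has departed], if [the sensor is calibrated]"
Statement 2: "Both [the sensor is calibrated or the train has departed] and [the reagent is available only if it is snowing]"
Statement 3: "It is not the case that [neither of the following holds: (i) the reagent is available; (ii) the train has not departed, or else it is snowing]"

Statement 1: Parsed as H -> not U

not U = not False = True
H -> not U = True -> True = True
So Statement 1 is true.

Statement 2: This is (H or U) and (D -> M).

H or U = True or False = True
D -> M = False -> True = True
(H or U) and (D -> M) = True and True = True
Thus Statement 2 is true.

Statement 3: Formalization: not (D nor (not U or M))

not U = not False = True
not U or M = True or True = True
D nor (not U or M) = False nor True = False
not (D nor (not U or M)) = not False = True
Hence Statement 3 is true.

True statements: 3 (Statement 1, Statement 2, Statement 3).

3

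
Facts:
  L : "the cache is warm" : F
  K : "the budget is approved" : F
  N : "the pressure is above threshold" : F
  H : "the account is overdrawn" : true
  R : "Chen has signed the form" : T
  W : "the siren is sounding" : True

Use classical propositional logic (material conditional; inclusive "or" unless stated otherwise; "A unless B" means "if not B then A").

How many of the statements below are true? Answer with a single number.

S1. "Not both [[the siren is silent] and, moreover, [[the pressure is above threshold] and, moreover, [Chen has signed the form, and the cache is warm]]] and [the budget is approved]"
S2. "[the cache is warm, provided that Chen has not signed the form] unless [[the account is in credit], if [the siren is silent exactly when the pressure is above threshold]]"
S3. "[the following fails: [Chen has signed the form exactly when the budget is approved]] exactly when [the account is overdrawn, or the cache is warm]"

S1: This is (¬W ∧ (N ∧ (R ∧ L))) ↑ K.

¬W = ¬T = F
R ∧ L = T ∧ F = F
N ∧ (R ∧ L) = F ∧ F = F
¬W ∧ (N ∧ (R ∧ L)) = F ∧ F = F
(¬W ∧ (N ∧ (R ∧ L))) ↑ K = F ↑ F = T
So S1 is true.

S2: Parsed as (¬R → L) ∨ ((¬W ↔ N) → ¬H)

¬R = ¬T = F
¬R → L = F → F = T
¬W = ¬T = F
¬W ↔ N = F ↔ F = T
¬H = ¬T = F
(¬W ↔ N) → ¬H = T → F = F
(¬R → L) ∨ ((¬W ↔ N) → ¬H) = T ∨ F = T
Thus S2 is true.

S3: Formalization: ¬(R ↔ K) ↔ (H ∨ L)

R ↔ K = T ↔ F = F
¬(R ↔ K) = ¬F = T
H ∨ L = T ∨ F = T
¬(R ↔ K) ↔ (H ∨ L) = T ↔ T = T
Hence S3 is true.

3 of the 3 statements are true (S1, S2, S3).

3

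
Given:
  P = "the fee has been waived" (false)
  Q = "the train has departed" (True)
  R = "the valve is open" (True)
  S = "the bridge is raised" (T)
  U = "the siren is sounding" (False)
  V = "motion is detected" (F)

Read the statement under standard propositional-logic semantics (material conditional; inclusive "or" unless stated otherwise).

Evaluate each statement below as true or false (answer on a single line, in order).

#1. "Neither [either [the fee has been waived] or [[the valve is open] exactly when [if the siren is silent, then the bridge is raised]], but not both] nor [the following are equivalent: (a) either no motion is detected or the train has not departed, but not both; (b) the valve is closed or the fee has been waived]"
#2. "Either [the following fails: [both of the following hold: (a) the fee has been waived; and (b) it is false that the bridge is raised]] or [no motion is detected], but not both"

#1: Formalization: (P xor (R <-> (~U -> S))) nor ((~V xor ~Q) <-> (~R | P))

~U = ~F = T
~U -> S = T -> T = T
R <-> (~U -> S) = T <-> T = T
P xor (R <-> (~U -> S)) = F xor T = T
~V = ~F = T
~Q = ~T = F
~V xor ~Q = T xor F = T
~R = ~T = F
~R | P = F | F = F
(~V xor ~Q) <-> (~R | P) = T <-> F = F
(P xor (R <-> (~U -> S))) nor ((~V xor ~Q) <-> (~R | P)) = T nor F = F
Hence #1 is false.

#2: This is ~(P & ~S) xor ~V.

~S = ~T = F
P & ~S = F & F = F
~(P & ~S) = ~F = T
~V = ~F = T
~(P & ~S) xor ~V = T xor T = F
So #2 is false.

#1 F / #2 F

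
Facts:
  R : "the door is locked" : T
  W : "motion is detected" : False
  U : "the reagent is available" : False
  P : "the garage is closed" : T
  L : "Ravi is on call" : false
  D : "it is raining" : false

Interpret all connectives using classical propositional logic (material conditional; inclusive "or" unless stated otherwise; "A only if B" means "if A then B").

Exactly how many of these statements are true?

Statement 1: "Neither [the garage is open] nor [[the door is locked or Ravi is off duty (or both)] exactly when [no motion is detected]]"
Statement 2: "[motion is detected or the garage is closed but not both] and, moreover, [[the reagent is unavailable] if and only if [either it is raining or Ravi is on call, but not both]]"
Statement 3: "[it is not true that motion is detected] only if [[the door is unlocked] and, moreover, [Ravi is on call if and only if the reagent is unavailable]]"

0

Statement 1: This is not P nor ((R or not L) iff not W).

not P = not True = False
not L = not False = True
R or not L = True or True = True
not W = not False = True
(R or not L) iff not W = True iff True = True
not P nor ((R or not L) iff not W) = False nor True = False
Thus Statement 1 is false.

Statement 2: Parsed as (W xor P) and (not U iff (D xor L))

W xor P = False xor True = True
not U = not False = True
D xor L = False xor False = False
not U iff (D xor L) = True iff False = False
(W xor P) and (not U iff (D xor L)) = True and False = False
Hence Statement 2 is false.

Statement 3: Formalization: not W -> (not R and (L iff not U))

not W = not False = True
not R = not True = False
not U = not False = True
L iff not U = False iff True = False
not R and (L iff not U) = False and False = False
not W -> (not R and (L iff not U)) = True -> False = False
Hence Statement 3 is false.

0 of the 3 statements are true (none).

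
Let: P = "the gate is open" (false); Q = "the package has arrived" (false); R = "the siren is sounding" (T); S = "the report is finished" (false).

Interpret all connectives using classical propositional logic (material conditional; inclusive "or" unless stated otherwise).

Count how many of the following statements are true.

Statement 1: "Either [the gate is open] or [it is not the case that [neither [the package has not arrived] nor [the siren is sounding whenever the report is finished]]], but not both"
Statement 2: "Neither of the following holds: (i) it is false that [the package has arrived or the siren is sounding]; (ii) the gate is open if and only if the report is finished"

1

Statement 1: In symbols: P xor ~(~Q nor (S -> R))

~Q = ~F = T
S -> R = F -> T = T
~Q nor (S -> R) = T nor T = F
~(~Q nor (S -> R)) = ~F = T
P xor ~(~Q nor (S -> R)) = F xor T = T
Thus Statement 1 is true.

Statement 2: Parsed as ~(Q | R) nor (P <-> S)

Q | R = F | T = T
~(Q | R) = ~T = F
P <-> S = F <-> F = T
~(Q | R) nor (P <-> S) = F nor T = F
Hence Statement 2 is false.

Count: 1.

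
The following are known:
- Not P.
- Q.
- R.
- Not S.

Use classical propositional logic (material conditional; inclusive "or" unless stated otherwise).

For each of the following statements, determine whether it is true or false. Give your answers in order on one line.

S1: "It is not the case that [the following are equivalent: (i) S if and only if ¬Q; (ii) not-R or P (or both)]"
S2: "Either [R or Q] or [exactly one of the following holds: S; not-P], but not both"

S1 True / S2 False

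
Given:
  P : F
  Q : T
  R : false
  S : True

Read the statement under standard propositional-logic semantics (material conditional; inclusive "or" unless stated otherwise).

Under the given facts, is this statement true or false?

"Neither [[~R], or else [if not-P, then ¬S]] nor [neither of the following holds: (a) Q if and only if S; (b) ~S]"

Values: R=False, P=False, S=True, Q=True.
Formalization: (not R or (not P -> not S)) nor ((Q iff S) nor not S)

not R = not False = True
not P = not False = True
not S = not True = False
not P -> not S = True -> False = False
not R or (not P -> not S) = True or False = True
Q iff S = True iff True = True
not S = not True = False
(Q iff S) nor not S = True nor False = False
(not R or (not P -> not S)) nor ((Q iff S) nor not S) = True nor False = False

The statement is false.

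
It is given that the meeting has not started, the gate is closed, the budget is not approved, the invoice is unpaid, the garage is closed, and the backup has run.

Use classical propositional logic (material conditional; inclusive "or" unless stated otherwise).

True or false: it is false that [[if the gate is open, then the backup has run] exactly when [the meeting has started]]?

True.

Let Q = "the gate is open" (F), V = "the backup has run" (T), P = "the meeting has started" (F).
In symbols: ¬((Q → V) ↔ P)

Q → V = F → T = T
(Q → V) ↔ P = T ↔ F = F
¬((Q → V) ↔ P) = ¬F = T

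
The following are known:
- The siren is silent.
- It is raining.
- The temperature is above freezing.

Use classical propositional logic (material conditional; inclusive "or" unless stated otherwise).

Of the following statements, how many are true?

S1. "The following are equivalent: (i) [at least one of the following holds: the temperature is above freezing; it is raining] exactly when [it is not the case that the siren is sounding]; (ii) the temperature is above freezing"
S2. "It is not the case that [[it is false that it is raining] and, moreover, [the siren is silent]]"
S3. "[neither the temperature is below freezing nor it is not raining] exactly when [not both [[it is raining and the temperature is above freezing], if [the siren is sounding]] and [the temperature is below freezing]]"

3

Let P = "the temperature is below freezing" (False), N = "it is raining" (True), W = "the siren is sounding" (False).

S1: This is ((not P or N) iff not W) iff not P.

not P = not False = True
not P or N = True or True = True
not W = not False = True
(not P or N) iff not W = True iff True = True
not P = not False = True
((not P or N) iff not W) iff not P = True iff True = True
So S1 is true.

S2: Formalization: not (not N and not W)

not N = not True = False
not W = not False = True
not N and not W = False and True = False
not (not N and not W) = not False = True
Hence S2 is true.

S3: In symbols: (P nor not N) iff ((W -> (N and not P)) nand P)

not N = not True = False
P nor not N = False nor False = True
not P = not False = True
N and not P = True and True = True
W -> (N and not P) = False -> True = True
(W -> (N and not P)) nand P = True nand False = True
(P nor not N) iff ((W -> (N and not P)) nand P) = True iff True = True
Hence S3 is true.

Count: 3.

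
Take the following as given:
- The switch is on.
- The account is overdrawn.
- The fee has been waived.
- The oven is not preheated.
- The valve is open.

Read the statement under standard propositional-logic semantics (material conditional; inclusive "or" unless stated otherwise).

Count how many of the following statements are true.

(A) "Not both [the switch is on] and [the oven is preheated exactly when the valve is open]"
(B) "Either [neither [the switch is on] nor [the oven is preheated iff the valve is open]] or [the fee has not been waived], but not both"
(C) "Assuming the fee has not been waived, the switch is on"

Let P = "the switch is on" (True), S = "the oven is preheated" (False), U = "the valve is open" (True), R = "the fee has been waived" (True).

(A): Parsed as P nand (S iff U)

S iff U = False iff True = False
P nand (S iff U) = True nand False = True
So (A) is true.

(B): Parsed as (P nor (S iff U)) xor not R

S iff U = False iff True = False
P nor (S iff U) = True nor False = False
not R = not True = False
(P nor (S iff U)) xor not R = False xor False = False
Thus (B) is false.

(C): In symbols: not R -> P

not R = not True = False
not R -> P = False -> True = True
Hence (C) is true.

2 of the 3 statements are true ((A), (C)).

2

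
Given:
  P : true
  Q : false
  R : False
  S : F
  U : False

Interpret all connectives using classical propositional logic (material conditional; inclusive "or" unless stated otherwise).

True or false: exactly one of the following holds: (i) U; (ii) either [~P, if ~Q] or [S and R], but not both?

False.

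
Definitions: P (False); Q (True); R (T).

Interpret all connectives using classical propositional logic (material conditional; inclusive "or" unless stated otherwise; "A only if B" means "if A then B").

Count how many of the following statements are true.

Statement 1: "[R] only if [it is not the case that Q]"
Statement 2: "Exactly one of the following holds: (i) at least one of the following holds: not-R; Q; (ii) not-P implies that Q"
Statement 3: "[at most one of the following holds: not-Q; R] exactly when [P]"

0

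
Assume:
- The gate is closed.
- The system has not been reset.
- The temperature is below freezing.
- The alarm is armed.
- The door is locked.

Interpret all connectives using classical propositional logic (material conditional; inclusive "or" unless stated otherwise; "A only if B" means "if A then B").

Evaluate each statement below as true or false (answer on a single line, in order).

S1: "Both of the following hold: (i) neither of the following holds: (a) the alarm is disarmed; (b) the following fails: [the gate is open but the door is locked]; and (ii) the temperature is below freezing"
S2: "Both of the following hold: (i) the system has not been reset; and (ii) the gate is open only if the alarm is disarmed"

Let S = "the alarm is armed" (T), P = "the gate is open" (F), U = "the door is locked" (T), R = "the temperature is below freezing" (T), Q = "the system has been reset" (F).

S1: This is (¬S ↓ ¬(P ∧ U)) ∧ R.

¬S = ¬T = F
P ∧ U = F ∧ T = F
¬(P ∧ U) = ¬F = T
¬S ↓ ¬(P ∧ U) = F ↓ T = F
(¬S ↓ ¬(P ∧ U)) ∧ R = F ∧ T = F
So S1 is false.

S2: In symbols: ¬Q ∧ (P → ¬S)

¬Q = ¬F = T
¬S = ¬T = F
P → ¬S = F → F = T
¬Q ∧ (P → ¬S) = T ∧ T = T
So S2 is true.

S1 false, S2 true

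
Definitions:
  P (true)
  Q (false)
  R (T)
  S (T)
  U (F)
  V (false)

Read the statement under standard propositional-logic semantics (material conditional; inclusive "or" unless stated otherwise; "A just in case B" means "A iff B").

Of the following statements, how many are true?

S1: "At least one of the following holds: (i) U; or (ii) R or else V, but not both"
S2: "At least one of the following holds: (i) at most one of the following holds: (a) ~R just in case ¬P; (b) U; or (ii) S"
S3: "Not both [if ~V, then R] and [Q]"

3

S1: Formalization: U | (R xor V)

R xor V = T xor F = T
U | (R xor V) = F | T = T
Hence S1 is true.

S2: Formalization: ((~R <-> ~P) nand U) | S

~R = ~T = F
~P = ~T = F
~R <-> ~P = F <-> F = T
(~R <-> ~P) nand U = T nand F = T
((~R <-> ~P) nand U) | S = T | T = T
Hence S2 is true.

S3: Parsed as (~V -> R) nand Q

~V = ~F = T
~V -> R = T -> T = T
(~V -> R) nand Q = T nand F = T
Thus S3 is true.

Count: 3.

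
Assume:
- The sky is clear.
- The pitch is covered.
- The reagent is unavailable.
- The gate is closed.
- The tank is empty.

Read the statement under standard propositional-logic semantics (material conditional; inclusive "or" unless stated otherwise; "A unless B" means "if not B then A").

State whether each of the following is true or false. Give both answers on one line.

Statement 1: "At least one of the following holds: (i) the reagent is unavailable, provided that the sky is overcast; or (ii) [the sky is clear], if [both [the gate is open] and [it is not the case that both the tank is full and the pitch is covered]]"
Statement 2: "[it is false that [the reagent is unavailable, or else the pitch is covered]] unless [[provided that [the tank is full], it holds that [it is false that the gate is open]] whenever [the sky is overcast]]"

Let P = "the sky is overcast" (False), R = "the reagent is available" (False), S = "the gate is open" (False), U = "the tank is full" (False), Q = "the pitch is covered" (True).

Statement 1: In symbols: (P -> not R) or ((S and (U nand Q)) -> not P)

not R = not False = True
P -> not R = False -> True = True
U nand Q = False nand True = True
S and (U nand Q) = False and True = False
not P = not False = True
(S and (U nand Q)) -> not P = False -> True = True
(P -> not R) or ((S and (U nand Q)) -> not P) = True or True = True
Thus Statement 1 is true.

Statement 2: Parsed as not (not R or Q) or (P -> (U -> not S))

not R = not False = True
not R or Q = True or True = True
not (not R or Q) = not True = False
not S = not False = True
U -> not S = False -> True = True
P -> (U -> not S) = False -> True = True
not (not R or Q) or (P -> (U -> not S)) = False or True = True
Hence Statement 2 is true.

Statement 1 true, Statement 2 true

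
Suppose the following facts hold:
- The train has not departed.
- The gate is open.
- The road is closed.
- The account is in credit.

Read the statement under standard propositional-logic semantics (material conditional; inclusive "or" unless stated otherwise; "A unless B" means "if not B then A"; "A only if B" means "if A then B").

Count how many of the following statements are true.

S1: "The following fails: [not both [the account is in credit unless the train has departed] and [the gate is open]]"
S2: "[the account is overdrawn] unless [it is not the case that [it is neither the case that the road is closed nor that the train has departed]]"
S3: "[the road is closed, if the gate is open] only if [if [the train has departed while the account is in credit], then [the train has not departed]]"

3

Let S = "the account is overdrawn" (F), P = "the train has departed" (F), Q = "the gate is open" (T), R = "the road is closed" (T).

S1: Parsed as ¬((¬S ∨ P) ↑ Q)

¬S = ¬F = T
¬S ∨ P = T ∨ F = T
(¬S ∨ P) ↑ Q = T ↑ T = F
¬((¬S ∨ P) ↑ Q) = ¬F = T
Hence S1 is true.

S2: In symbols: S ∨ ¬(R ↓ P)

R ↓ P = T ↓ F = F
¬(R ↓ P) = ¬F = T
S ∨ ¬(R ↓ P) = F ∨ T = T
Thus S2 is true.

S3: Parsed as (Q → R) → ((P ∧ ¬S) → ¬P)

Q → R = T → T = T
¬S = ¬F = T
P ∧ ¬S = F ∧ T = F
¬P = ¬F = T
(P ∧ ¬S) → ¬P = F → T = T
(Q → R) → ((P ∧ ¬S) → ¬P) = T → T = T
Thus S3 is true.

True statements: 3 (S1, S2, S3).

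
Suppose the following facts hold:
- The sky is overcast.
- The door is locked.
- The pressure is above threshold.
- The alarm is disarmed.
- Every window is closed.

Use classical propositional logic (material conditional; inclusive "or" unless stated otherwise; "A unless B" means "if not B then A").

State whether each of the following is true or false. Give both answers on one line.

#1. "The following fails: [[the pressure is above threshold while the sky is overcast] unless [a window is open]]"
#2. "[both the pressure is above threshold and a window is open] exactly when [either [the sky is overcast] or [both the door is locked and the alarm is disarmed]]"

#1 False / #2 False

Let R = "the pressure is above threshold" (True), P = "the sky is overcast" (True), U = "a window is open" (False), Q = "the door is locked" (True), S = "the alarm is armed" (False).

#1: This is not ((R and P) or U).

R and P = True and True = True
(R and P) or U = True or False = True
not ((R and P) or U) = not True = False
So #1 is false.

#2: Formalization: (R and U) iff (P or (Q and not S))

R and U = True and False = False
not S = not False = True
Q and not S = True and True = True
P or (Q and not S) = True or True = True
(R and U) iff (P or (Q and not S)) = False iff True = False
Hence #2 is false.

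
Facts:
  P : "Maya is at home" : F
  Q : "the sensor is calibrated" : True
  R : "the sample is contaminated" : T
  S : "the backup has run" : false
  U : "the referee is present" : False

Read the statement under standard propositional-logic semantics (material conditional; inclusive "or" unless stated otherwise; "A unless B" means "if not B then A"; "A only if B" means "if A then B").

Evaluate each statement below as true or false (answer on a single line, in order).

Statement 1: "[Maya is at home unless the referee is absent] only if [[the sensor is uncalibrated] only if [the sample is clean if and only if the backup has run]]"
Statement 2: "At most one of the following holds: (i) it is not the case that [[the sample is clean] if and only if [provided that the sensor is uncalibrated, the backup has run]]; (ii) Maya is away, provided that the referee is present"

Statement 1 True / Statement 2 False

Statement 1: In symbols: (P ∨ ¬U) → (¬Q → (¬R ↔ S))

¬U = ¬F = T
P ∨ ¬U = F ∨ T = T
¬Q = ¬T = F
¬R = ¬T = F
¬R ↔ S = F ↔ F = T
¬Q → (¬R ↔ S) = F → T = T
(P ∨ ¬U) → (¬Q → (¬R ↔ S)) = T → T = T
Hence Statement 1 is true.

Statement 2: In symbols: ¬(¬R ↔ (¬Q → S)) ↑ (U → ¬P)

¬R = ¬T = F
¬Q = ¬T = F
¬Q → S = F → F = T
¬R ↔ (¬Q → S) = F ↔ T = F
¬(¬R ↔ (¬Q → S)) = ¬F = T
¬P = ¬F = T
U → ¬P = F → T = T
¬(¬R ↔ (¬Q → S)) ↑ (U → ¬P) = T ↑ T = F
So Statement 2 is false.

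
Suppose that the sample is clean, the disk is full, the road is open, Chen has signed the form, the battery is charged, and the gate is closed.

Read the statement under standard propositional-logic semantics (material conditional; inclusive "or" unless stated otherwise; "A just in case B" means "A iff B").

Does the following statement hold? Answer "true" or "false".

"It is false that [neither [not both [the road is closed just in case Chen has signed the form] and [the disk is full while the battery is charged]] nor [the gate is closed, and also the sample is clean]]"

True.

Let R = "the road is closed" (False), S = "Chen has signed the form" (True), Q = "the disk is full" (True), U = "the battery is charged" (True), V = "the gate is open" (False), P = "the sample is contaminated" (False).
Formalization: not (((R iff S) nand (Q and U)) nor (not V and not P))

R iff S = False iff True = False
Q and U = True and True = True
(R iff S) nand (Q and U) = False nand True = True
not V = not False = True
not P = not False = True
not V and not P = True and True = True
((R iff S) nand (Q and U)) nor (not V and not P) = True nor True = False
not (((R iff S) nand (Q and U)) nor (not V and not P)) = not False = True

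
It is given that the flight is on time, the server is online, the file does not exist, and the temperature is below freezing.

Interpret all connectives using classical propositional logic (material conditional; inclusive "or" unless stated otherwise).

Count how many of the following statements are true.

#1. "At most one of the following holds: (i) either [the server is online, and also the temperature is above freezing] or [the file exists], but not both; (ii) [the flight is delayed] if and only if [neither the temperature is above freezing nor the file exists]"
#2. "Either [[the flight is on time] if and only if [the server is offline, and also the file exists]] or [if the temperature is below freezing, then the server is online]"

2

Let G = "the server is online" (True), D = "the temperature is below freezing" (True), U = "the file exists" (False), S = "the flight is delayed" (False).

#1: This is ((G and not D) xor U) nand (S iff (not D nor U)).

not D = not True = False
G and not D = True and False = False
(G and not D) xor U = False xor False = False
not D = not True = False
not D nor U = False nor False = True
S iff (not D nor U) = False iff True = False
((G and not D) xor U) nand (S iff (not D nor U)) = False nand False = True
Hence #1 is true.

#2: Formalization: (not S iff (not G and U)) or (D -> G)

not S = not False = True
not G = not True = False
not G and U = False and False = False
not S iff (not G and U) = True iff False = False
D -> G = True -> True = True
(not S iff (not G and U)) or (D -> G) = False or True = True
So #2 is true.

Count: 2.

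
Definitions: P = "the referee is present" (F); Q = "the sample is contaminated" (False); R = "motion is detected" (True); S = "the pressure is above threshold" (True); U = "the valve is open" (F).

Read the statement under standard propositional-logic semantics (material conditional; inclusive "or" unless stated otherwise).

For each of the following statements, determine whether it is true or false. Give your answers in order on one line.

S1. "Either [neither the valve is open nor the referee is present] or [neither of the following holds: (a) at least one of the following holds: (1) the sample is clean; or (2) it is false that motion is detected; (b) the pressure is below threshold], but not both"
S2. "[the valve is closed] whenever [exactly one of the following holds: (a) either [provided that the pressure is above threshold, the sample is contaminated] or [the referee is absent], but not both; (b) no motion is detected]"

S1 True, S2 True

S1: Formalization: (U nor P) xor ((not Q or not R) nor not S)

U nor P = False nor False = True
not Q = not False = True
not R = not True = False
not Q or not R = True or False = True
not S = not True = False
(not Q or not R) nor not S = True nor False = False
(U nor P) xor ((not Q or not R) nor not S) = True xor False = True
Thus S1 is true.

S2: Parsed as (((S -> Q) xor not P) xor not R) -> not U

S -> Q = True -> False = False
not P = not False = True
(S -> Q) xor not P = False xor True = True
not R = not True = False
((S -> Q) xor not P) xor not R = True xor False = True
not U = not False = True
(((S -> Q) xor not P) xor not R) -> not U = True -> True = True
Hence S2 is true.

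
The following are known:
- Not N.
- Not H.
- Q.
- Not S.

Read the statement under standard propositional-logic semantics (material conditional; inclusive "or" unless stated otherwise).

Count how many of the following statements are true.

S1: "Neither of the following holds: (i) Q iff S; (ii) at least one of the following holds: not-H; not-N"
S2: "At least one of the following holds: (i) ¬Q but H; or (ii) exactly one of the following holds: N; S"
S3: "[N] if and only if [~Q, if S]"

S1: Parsed as (Q ↔ S) ↓ (¬H ∨ ¬N)

Q ↔ S = T ↔ F = F
¬H = ¬F = T
¬N = ¬F = T
¬H ∨ ¬N = T ∨ T = T
(Q ↔ S) ↓ (¬H ∨ ¬N) = F ↓ T = F
Thus S1 is false.

S2: This is (¬Q ∧ H) ∨ (N ⊕ S).

¬Q = ¬T = F
¬Q ∧ H = F ∧ F = F
N ⊕ S = F ⊕ F = F
(¬Q ∧ H) ∨ (N ⊕ S) = F ∨ F = F
So S2 is false.

S3: This is N ↔ (S → ¬Q).

¬Q = ¬T = F
S → ¬Q = F → F = T
N ↔ (S → ¬Q) = F ↔ T = F
So S3 is false.

0 of the 3 statements are true (none).

0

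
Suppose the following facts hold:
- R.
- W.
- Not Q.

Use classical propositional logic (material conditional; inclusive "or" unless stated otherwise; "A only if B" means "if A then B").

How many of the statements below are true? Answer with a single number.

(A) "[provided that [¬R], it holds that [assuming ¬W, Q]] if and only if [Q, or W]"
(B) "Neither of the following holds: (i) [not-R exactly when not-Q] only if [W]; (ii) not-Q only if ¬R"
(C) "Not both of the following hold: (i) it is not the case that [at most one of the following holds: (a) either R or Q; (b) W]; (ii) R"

(A): This is (~R -> (~W -> Q)) <-> (Q | W).

~R = ~T = F
~W = ~T = F
~W -> Q = F -> F = T
~R -> (~W -> Q) = F -> T = T
Q | W = F | T = T
(~R -> (~W -> Q)) <-> (Q | W) = T <-> T = T
Thus (A) is true.

(B): In symbols: ((~R <-> ~Q) -> W) nor (~Q -> ~R)

~R = ~T = F
~Q = ~F = T
~R <-> ~Q = F <-> T = F
(~R <-> ~Q) -> W = F -> T = T
~Q = ~F = T
~R = ~T = F
~Q -> ~R = T -> F = F
((~R <-> ~Q) -> W) nor (~Q -> ~R) = T nor F = F
So (B) is false.

(C): Formalization: ~((R | Q) nand W) nand R

R | Q = T | F = T
(R | Q) nand W = T nand T = F
~((R | Q) nand W) = ~F = T
~((R | Q) nand W) nand R = T nand T = F
So (C) is false.

True statements: 1 ((A)).

1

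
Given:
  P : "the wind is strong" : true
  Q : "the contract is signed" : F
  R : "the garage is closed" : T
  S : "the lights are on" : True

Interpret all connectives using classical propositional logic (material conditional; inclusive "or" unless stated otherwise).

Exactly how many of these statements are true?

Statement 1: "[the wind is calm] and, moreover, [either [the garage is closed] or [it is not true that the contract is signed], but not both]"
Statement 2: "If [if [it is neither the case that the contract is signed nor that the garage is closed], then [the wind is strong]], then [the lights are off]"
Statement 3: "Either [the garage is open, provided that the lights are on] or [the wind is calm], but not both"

0

Statement 1: This is not P and (R xor not Q).

not P = not True = False
not Q = not False = True
R xor not Q = True xor True = False
not P and (R xor not Q) = False and False = False
Hence Statement 1 is false.

Statement 2: This is ((Q nor R) -> P) -> not S.

Q nor R = False nor True = False
(Q nor R) -> P = False -> True = True
not S = not True = False
((Q nor R) -> P) -> not S = True -> False = False
So Statement 2 is false.

Statement 3: Parsed as (S -> not R) xor not P

not R = not True = False
S -> not R = True -> False = False
not P = not True = False
(S -> not R) xor not P = False xor False = False
So Statement 3 is false.

0 of the 3 statements are true (none).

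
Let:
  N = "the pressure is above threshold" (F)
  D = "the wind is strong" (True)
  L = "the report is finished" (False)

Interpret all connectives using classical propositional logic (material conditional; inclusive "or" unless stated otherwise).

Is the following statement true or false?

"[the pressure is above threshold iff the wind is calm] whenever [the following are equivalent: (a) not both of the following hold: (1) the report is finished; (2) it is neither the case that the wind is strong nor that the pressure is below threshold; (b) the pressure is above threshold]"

Parsed as ((L nand (D nor not N)) iff N) -> (N iff not D)

not N = not False = True
D nor not N = True nor True = False
L nand (D nor not N) = False nand False = True
(L nand (D nor not N)) iff N = True iff False = False
not D = not True = False
N iff not D = False iff False = True
((L nand (D nor not N)) iff N) -> (N iff not D) = False -> True = True

True.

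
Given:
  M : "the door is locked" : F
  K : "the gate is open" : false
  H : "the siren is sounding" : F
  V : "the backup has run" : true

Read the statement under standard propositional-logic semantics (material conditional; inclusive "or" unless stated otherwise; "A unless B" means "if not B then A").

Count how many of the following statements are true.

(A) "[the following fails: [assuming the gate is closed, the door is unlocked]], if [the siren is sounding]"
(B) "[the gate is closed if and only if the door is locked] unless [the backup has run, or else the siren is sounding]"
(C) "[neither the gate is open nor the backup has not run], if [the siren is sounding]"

3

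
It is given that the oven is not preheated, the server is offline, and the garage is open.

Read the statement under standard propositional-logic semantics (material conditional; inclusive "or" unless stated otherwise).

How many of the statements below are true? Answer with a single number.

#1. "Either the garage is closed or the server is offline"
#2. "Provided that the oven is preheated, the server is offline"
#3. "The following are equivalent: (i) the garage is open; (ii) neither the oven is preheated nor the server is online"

3

Let R = "the garage is closed" (F), Q = "the server is online" (F), P = "the oven is preheated" (F).

#1: Formalization: R | ~Q

~Q = ~F = T
R | ~Q = F | T = T
Hence #1 is true.

#2: In symbols: P -> ~Q

~Q = ~F = T
P -> ~Q = F -> T = T
Thus #2 is true.

#3: In symbols: ~R <-> (P nor Q)

~R = ~F = T
P nor Q = F nor F = T
~R <-> (P nor Q) = T <-> T = T
Hence #3 is true.

Count: 3.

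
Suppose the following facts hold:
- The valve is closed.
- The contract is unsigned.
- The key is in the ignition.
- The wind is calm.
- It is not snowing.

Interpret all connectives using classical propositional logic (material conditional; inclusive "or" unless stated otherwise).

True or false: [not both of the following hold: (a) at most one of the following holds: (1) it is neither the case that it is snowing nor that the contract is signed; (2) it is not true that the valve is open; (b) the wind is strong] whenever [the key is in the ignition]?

True.

Let R = "the key is in the ignition" (T), U = "it is snowing" (F), Q = "the contract is signed" (F), P = "the valve is open" (F), S = "the wind is strong" (F).
This is R -> (((U nor Q) nand ~P) nand S).

U nor Q = F nor F = T
~P = ~F = T
(U nor Q) nand ~P = T nand T = F
((U nor Q) nand ~P) nand S = F nand F = T
R -> (((U nor Q) nand ~P) nand S) = T -> T = T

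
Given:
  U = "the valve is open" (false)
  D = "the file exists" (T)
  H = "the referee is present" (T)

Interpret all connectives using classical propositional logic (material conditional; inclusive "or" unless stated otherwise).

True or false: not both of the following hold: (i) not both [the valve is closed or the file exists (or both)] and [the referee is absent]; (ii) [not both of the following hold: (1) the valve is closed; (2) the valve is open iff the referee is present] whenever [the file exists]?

Formalization: ((not U or D) nand not H) nand (D -> (not U nand (U iff H)))

not U = not False = True
not U or D = True or True = True
not H = not True = False
(not U or D) nand not H = True nand False = True
not U = not False = True
U iff H = False iff True = False
not U nand (U iff H) = True nand False = True
D -> (not U nand (U iff H)) = True -> True = True
((not U or D) nand not H) nand (D -> (not U nand (U iff H))) = True nand True = False

False.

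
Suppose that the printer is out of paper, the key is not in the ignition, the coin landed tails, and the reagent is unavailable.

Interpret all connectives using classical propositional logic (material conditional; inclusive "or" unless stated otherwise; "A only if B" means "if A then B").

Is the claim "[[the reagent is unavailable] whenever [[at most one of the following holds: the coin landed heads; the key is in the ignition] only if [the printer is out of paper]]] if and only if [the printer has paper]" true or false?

Let K = "the coin landed heads" (F), L = "the key is in the ignition" (F), W = "the printer has paper" (F), D = "the reagent is available" (F).
This is (((K ↑ L) → ¬W) → ¬D) ↔ W.

K ↑ L = F ↑ F = T
¬W = ¬F = T
(K ↑ L) → ¬W = T → T = T
¬D = ¬F = T
((K ↑ L) → ¬W) → ¬D = T → T = T
(((K ↑ L) → ¬W) → ¬D) ↔ W = T ↔ F = F

false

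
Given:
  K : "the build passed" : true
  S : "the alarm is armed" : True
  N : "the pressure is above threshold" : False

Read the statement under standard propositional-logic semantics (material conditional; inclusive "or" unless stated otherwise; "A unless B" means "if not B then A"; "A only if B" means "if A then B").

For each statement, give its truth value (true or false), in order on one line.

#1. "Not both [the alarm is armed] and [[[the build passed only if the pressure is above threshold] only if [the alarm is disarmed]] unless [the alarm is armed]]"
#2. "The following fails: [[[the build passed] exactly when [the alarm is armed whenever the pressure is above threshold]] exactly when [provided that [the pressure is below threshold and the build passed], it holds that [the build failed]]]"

#1 false, #2 true

#1: Parsed as S nand (((K -> N) -> not S) or S)

K -> N = True -> False = False
not S = not True = False
(K -> N) -> not S = False -> False = True
((K -> N) -> not S) or S = True or True = True
S nand (((K -> N) -> not S) or S) = True nand True = False
Thus #1 is false.

#2: Formalization: not ((K iff (N -> S)) iff ((not N and K) -> not K))

N -> S = False -> True = True
K iff (N -> S) = True iff True = True
not N = not False = True
not N and K = True and True = True
not K = not True = False
(not N and K) -> not K = True -> False = False
(K iff (N -> S)) iff ((not N and K) -> not K) = True iff False = False
not ((K iff (N -> S)) iff ((not N and K) -> not K)) = not False = True
Thus #2 is true.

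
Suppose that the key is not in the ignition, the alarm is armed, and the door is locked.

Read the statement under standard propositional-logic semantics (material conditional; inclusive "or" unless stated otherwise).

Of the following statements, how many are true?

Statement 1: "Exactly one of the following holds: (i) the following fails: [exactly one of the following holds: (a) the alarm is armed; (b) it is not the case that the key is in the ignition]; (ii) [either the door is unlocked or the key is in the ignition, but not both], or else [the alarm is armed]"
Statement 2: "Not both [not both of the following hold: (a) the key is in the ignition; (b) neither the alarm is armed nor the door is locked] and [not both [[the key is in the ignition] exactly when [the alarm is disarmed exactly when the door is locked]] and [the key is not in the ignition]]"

1

Let Q = "the alarm is armed" (True), P = "the key is in the ignition" (False), R = "the door is locked" (True).

Statement 1: Parsed as not (Q xor not P) xor ((not R xor P) or Q)

not P = not False = True
Q xor not P = True xor True = False
not (Q xor not P) = not False = True
not R = not True = False
not R xor P = False xor False = False
(not R xor P) or Q = False or True = True
not (Q xor not P) xor ((not R xor P) or Q) = True xor True = False
Thus Statement 1 is false.

Statement 2: Formalization: (P nand (Q nor R)) nand ((P iff (not Q iff R)) nand not P)

Q nor R = True nor True = False
P nand (Q nor R) = False nand False = True
not Q = not True = False
not Q iff R = False iff True = False
P iff (not Q iff R) = False iff False = True
not P = not False = True
(P iff (not Q iff R)) nand not P = True nand True = False
(P nand (Q nor R)) nand ((P iff (not Q iff R)) nand not P) = True nand False = True
So Statement 2 is true.

True statements: 1 (Statement 2).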